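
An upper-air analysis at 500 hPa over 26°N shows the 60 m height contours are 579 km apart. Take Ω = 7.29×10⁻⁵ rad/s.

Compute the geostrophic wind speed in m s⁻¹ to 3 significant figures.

15.9 m s⁻¹

Coriolis parameter at 26°N:
f = 2Ω sin φ = 2 × 7.29×10⁻⁵ × sin 26° = 6.39×10⁻⁵ s⁻¹
Height gradient: |∂Z/∂n| = 60 m / 579000 m = 1.04×10⁻⁴
On a pressure surface, geostrophic balance gives V_g = (g/f)|∂Z/∂n|:
V_g = 9.81 × 1.04×10⁻⁴ / 6.39×10⁻⁵ = 15.9 m/s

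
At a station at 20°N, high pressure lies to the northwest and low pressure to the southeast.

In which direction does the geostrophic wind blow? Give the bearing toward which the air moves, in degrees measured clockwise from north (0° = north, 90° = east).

The pressure-gradient force points toward the southeast (bearing 135°).
Geostrophic balance: in the Northern Hemisphere the Coriolis force deflects motion to the right, so the geostrophic wind blows 90° to the right of the pressure-gradient force (low pressure on the left).
Rotating 135° by 90° clockwise gives 225° — the wind blows toward the southwest.

225°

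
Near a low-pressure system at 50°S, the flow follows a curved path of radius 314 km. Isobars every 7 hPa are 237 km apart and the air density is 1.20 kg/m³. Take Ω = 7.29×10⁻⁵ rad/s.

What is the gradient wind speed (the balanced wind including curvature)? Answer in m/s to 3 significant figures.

Coriolis parameter at 50°S:
f = 2Ω sin φ = 2 × 7.29×10⁻⁵ × sin 50° = 1.12×10⁻⁴ s⁻¹
Pressure gradient: |∂P/∂n| = 700 Pa / 237000 m = 2.95×10⁻³ Pa/m
Geostrophic speed: V_g = |∂P/∂n|/(fρ) = 2.95×10⁻³/(1.12×10⁻⁴ × 1.20) = 22.0 m/s
Around a low, centrifugal force acts outward with Coriolis, so pressure-gradient force balances both:
(1/ρ)|∂P/∂n| = fV + V²/R  →  V² + fR·V − fR·V_g = 0
With fR = 1.12×10⁻⁴ × 314×10³ m = 35.1 m/s:
V = [−fR + √((fR)² + 4 fR V_g)]/2 = [−35.1 + √(35.1² + 4×35.1×22)]/2 = 15.3 m/s
Subgeostrophic (V < V_g = 22 m/s), as expected around a low.

15.3 m/s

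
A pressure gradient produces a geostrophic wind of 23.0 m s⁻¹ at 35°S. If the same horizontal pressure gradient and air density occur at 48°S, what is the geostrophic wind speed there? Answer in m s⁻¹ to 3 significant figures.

17.8 m s⁻¹

With the same pressure gradient and density, V_g ∝ 1/f ∝ 1/sin φ.
V₂ = V₁ · sin φ₁ / sin φ₂ = 23.0 × sin 35° / sin 48°
V₂ = 23.0 × 0.5736/0.7431 = 17.8 m s⁻¹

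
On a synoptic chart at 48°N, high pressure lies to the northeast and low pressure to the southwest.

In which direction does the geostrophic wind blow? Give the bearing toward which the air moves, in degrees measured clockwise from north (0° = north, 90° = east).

315°

The pressure-gradient force points toward the southwest (bearing 225°).
Geostrophic balance: in the Northern Hemisphere the Coriolis force deflects motion to the right, so the geostrophic wind blows 90° to the right of the pressure-gradient force (low pressure on the left).
Rotating 225° by 90° clockwise gives 315° — the wind blows toward the northwest.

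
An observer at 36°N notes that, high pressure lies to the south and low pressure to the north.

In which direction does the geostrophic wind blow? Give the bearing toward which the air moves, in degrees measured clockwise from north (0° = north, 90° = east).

090°

The pressure-gradient force points toward the north (bearing 000°).
Geostrophic balance: in the Northern Hemisphere the Coriolis force deflects motion to the right, so the geostrophic wind blows 90° to the right of the pressure-gradient force (low pressure on the left).
Rotating 000° by 90° clockwise gives 090° — the wind blows toward the east.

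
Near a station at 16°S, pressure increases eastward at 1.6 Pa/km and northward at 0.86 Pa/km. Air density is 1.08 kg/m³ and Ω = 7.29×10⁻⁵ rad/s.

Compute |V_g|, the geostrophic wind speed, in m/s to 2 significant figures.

Coriolis parameter at 16°S:
f = 2Ω sin φ = 2 × 7.29×10⁻⁵ × sin 16° = 4.02×10⁻⁵ s⁻¹
In the Southern Hemisphere f is negative: f = −4.02×10⁻⁵ s⁻¹.
Component geostrophic relations (x east, y north):
u_g = −(1/(fρ)) ∂P/∂y,  v_g = (1/(fρ)) ∂P/∂x
u_g = −(0.86×10⁻³)/(−4.02×10⁻⁵ × 1.08) = 19.8 m/s;  v_g = (1.6×10⁻³)/(−4.02×10⁻⁵ × 1.08) = −36.9 m/s
|V_g| = √(u_g² + v_g²) = 41.9 m/s

42 m/s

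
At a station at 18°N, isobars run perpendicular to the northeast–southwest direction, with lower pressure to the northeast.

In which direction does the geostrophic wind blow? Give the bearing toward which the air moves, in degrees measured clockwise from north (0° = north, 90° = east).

The pressure-gradient force points toward the northeast (bearing 045°).
Geostrophic balance: in the Northern Hemisphere the Coriolis force deflects motion to the right, so the geostrophic wind blows 90° to the right of the pressure-gradient force (low pressure on the left).
Rotating 045° by 90° clockwise gives 135° — the wind blows toward the southeast.

135°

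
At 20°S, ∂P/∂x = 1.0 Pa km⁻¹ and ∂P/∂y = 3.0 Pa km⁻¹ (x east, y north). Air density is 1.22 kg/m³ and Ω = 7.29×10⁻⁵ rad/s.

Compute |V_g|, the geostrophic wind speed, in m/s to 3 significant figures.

52.0 m/s

Coriolis parameter at 20°S:
f = 2Ω sin φ = 2 × 7.29×10⁻⁵ × sin 20° = 4.99×10⁻⁵ s⁻¹
In the Southern Hemisphere f is negative: f = −4.99×10⁻⁵ s⁻¹.
Component geostrophic relations (x east, y north):
u_g = −(1/(fρ)) ∂P/∂y,  v_g = (1/(fρ)) ∂P/∂x
u_g = −(3.0×10⁻³)/(−4.99×10⁻⁵ × 1.22) = 49.3 m/s;  v_g = (1.0×10⁻³)/(−4.99×10⁻⁵ × 1.22) = −16.4 m/s
|V_g| = √(u_g² + v_g²) = 52.0 m/s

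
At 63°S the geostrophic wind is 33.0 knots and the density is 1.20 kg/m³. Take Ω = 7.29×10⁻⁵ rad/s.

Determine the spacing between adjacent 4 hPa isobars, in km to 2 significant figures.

150 km

Coriolis parameter at 63°S:
f = 2Ω sin φ = 2 × 7.29×10⁻⁵ × sin 63° = 1.30×10⁻⁴ s⁻¹
Wind speed in SI: 33.0 knots = 17.0 m/s
Geostrophic balance rearranged: |∂P/∂n| = f ρ V_g
|∂P/∂n| = 1.30×10⁻⁴ × 1.20 × 17.0 = 2.65×10⁻³ Pa/m
Isobar spacing: Δn = ΔP/|∂P/∂n| = 400 Pa / 2.65×10⁻³ Pa/m = 151143 m ≈ 150 km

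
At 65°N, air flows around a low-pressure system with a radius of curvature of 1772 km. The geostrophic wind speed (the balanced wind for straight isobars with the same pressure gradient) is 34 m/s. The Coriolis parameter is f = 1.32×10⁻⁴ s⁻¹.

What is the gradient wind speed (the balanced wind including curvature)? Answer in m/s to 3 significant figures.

Around a low, centrifugal force acts outward with Coriolis, so pressure-gradient force balances both:
(1/ρ)|∂P/∂n| = fV + V²/R  →  V² + fR·V − fR·V_g = 0
With fR = 1.32×10⁻⁴ × 1772×10³ m = 234 m/s:
V = [−fR + √((fR)² + 4 fR V_g)]/2 = [−234 + √(234² + 4×234×34)]/2 = 30.1 m/s
Subgeostrophic (V < V_g = 34 m/s), as expected around a low.

30.1 m/s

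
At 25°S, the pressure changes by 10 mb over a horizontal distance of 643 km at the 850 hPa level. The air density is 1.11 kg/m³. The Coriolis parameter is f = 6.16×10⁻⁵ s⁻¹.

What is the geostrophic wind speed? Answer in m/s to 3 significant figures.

Pressure gradient: |∂P/∂n| = 1000 Pa / 643000 m = 1.56×10⁻³ Pa/m
Geostrophic balance (pressure-gradient force = Coriolis force):
V_g = (1/(fρ)) |∂P/∂n| = 1.56×10⁻³ / (6.16×10⁻⁵ × 1.11) = 22.7 m/s

22.7 m/s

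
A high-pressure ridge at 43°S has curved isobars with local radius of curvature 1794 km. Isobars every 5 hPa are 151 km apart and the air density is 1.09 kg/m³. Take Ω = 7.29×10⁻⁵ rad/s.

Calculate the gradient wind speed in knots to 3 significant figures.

Coriolis parameter at 43°S:
f = 2Ω sin φ = 2 × 7.29×10⁻⁵ × sin 43° = 9.94×10⁻⁵ s⁻¹
Pressure gradient: |∂P/∂n| = 500 Pa / 151000 m = 3.31×10⁻³ Pa/m
Geostrophic speed: V_g = |∂P/∂n|/(fρ) = 3.31×10⁻³/(9.94×10⁻⁵ × 1.09) = 30.6 m/s
Around a high, pressure-gradient force acts outward with centrifugal, so Coriolis balances both:
fV = (1/ρ)|∂P/∂n| + V²/R  →  V² − fR·V + fR·V_g = 0
With fR = 9.94×10⁻⁵ × 1794×10³ m = 178 m/s:
V = [fR − √((fR)² − 4 fR V_g)]/2 = [178 − √(178² − 4×178×30.6)]/2 = 39.1 m/s
Supergeostrophic (V > V_g = 30.6 m/s), as expected around a high.
Converting: 39.1 m/s × 1.944 = 76.1 knots

76.1 knots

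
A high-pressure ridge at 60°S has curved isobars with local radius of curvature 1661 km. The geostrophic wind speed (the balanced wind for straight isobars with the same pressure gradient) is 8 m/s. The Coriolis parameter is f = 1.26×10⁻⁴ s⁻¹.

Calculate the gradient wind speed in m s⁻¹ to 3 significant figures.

Around a high, pressure-gradient force acts outward with centrifugal, so Coriolis balances both:
fV = (1/ρ)|∂P/∂n| + V²/R  →  V² − fR·V + fR·V_g = 0
With fR = 1.26×10⁻⁴ × 1661×10³ m = 209 m/s:
V = [fR − √((fR)² − 4 fR V_g)]/2 = [209 − √(209² − 4×209×8)]/2 = 8.33 m/s
Supergeostrophic (V > V_g = 8 m/s), as expected around a high.

8.33 m s⁻¹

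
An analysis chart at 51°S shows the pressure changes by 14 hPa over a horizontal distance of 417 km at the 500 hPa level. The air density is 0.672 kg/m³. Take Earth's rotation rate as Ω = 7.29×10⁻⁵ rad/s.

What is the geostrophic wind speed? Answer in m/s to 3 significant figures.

Coriolis parameter at 51°S:
f = 2Ω sin φ = 2 × 7.29×10⁻⁵ × sin 51° = 1.13×10⁻⁴ s⁻¹
Pressure gradient: |∂P/∂n| = 1400 Pa / 417000 m = 3.36×10⁻³ Pa/m
Geostrophic balance (pressure-gradient force = Coriolis force):
V_g = (1/(fρ)) |∂P/∂n| = 3.36×10⁻³ / (1.13×10⁻⁴ × 0.672) = 44.1 m/s

44.1 m/s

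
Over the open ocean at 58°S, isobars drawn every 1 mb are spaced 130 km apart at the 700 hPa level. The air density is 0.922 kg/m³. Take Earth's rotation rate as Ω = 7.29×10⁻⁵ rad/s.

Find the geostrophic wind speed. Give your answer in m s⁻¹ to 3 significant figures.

6.75 m s⁻¹

Coriolis parameter at 58°S:
f = 2Ω sin φ = 2 × 7.29×10⁻⁵ × sin 58° = 1.24×10⁻⁴ s⁻¹
Pressure gradient: |∂P/∂n| = 100 Pa / 130000 m = 7.69×10⁻⁴ Pa/m
Geostrophic balance (pressure-gradient force = Coriolis force):
V_g = (1/(fρ)) |∂P/∂n| = 7.69×10⁻⁴ / (1.24×10⁻⁴ × 0.922) = 6.75 m/s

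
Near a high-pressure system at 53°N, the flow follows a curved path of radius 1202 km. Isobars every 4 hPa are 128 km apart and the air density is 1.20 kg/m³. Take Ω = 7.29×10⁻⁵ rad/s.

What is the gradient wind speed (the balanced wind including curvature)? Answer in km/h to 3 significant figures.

101 km/h

Coriolis parameter at 53°N:
f = 2Ω sin φ = 2 × 7.29×10⁻⁵ × sin 53° = 1.16×10⁻⁴ s⁻¹
Pressure gradient: |∂P/∂n| = 400 Pa / 128000 m = 3.12×10⁻³ Pa/m
Geostrophic speed: V_g = |∂P/∂n|/(fρ) = 3.12×10⁻³/(1.16×10⁻⁴ × 1.20) = 22.4 m/s
Around a high, pressure-gradient force acts outward with centrifugal, so Coriolis balances both:
fV = (1/ρ)|∂P/∂n| + V²/R  →  V² − fR·V + fR·V_g = 0
With fR = 1.16×10⁻⁴ × 1202×10³ m = 140 m/s:
V = [fR − √((fR)² − 4 fR V_g)]/2 = [140 − √(140² − 4×140×22.4)]/2 = 27.9 m/s
Supergeostrophic (V > V_g = 22.4 m/s), as expected around a high.
Converting: 27.9 m/s × 3.6 = 101 km/h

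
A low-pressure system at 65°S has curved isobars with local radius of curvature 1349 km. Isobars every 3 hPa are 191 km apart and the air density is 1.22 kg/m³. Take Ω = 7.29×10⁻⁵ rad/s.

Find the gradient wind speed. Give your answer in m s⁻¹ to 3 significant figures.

Coriolis parameter at 65°S:
f = 2Ω sin φ = 2 × 7.29×10⁻⁵ × sin 65° = 1.32×10⁻⁴ s⁻¹
Pressure gradient: |∂P/∂n| = 300 Pa / 191000 m = 1.57×10⁻³ Pa/m
Geostrophic speed: V_g = |∂P/∂n|/(fρ) = 1.57×10⁻³/(1.32×10⁻⁴ × 1.22) = 9.74 m/s
Around a low, centrifugal force acts outward with Coriolis, so pressure-gradient force balances both:
(1/ρ)|∂P/∂n| = fV + V²/R  →  V² + fR·V − fR·V_g = 0
With fR = 1.32×10⁻⁴ × 1349×10³ m = 178 m/s:
V = [−fR + √((fR)² + 4 fR V_g)]/2 = [−178 + √(178² + 4×178×9.74)]/2 = 9.26 m/s
Subgeostrophic (V < V_g = 9.74 m/s), as expected around a low.

9.26 m s⁻¹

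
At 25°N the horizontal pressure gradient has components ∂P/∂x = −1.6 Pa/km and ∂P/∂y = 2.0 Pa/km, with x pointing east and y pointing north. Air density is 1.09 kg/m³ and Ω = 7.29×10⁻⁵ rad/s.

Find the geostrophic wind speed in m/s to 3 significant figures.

38.1 m/s

Coriolis parameter at 25°N:
f = 2Ω sin φ = 2 × 7.29×10⁻⁵ × sin 25° = 6.16×10⁻⁵ s⁻¹
Component geostrophic relations (x east, y north):
u_g = −(1/(fρ)) ∂P/∂y,  v_g = (1/(fρ)) ∂P/∂x
u_g = −(2.0×10⁻³)/(6.16×10⁻⁵ × 1.09) = −29.8 m/s;  v_g = (−1.6×10⁻³)/(6.16×10⁻⁵ × 1.09) = −23.8 m/s
|V_g| = √(u_g² + v_g²) = 38.1 m/s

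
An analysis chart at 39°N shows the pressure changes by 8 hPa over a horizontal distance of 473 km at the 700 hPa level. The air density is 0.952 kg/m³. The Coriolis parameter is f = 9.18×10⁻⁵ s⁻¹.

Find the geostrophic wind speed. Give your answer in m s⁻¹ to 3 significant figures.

Pressure gradient: |∂P/∂n| = 800 Pa / 473000 m = 1.69×10⁻³ Pa/m
Geostrophic balance (pressure-gradient force = Coriolis force):
V_g = (1/(fρ)) |∂P/∂n| = 1.69×10⁻³ / (9.18×10⁻⁵ × 0.952) = 19.4 m/s

19.4 m s⁻¹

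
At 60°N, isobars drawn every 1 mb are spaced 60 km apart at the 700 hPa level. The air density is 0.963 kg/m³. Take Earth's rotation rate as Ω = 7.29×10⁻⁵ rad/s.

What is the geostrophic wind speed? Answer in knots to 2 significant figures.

27 knots

Coriolis parameter at 60°N:
f = 2Ω sin φ = 2 × 7.29×10⁻⁵ × sin 60° = 1.26×10⁻⁴ s⁻¹
Pressure gradient: |∂P/∂n| = 100 Pa / 60000 m = 1.67×10⁻³ Pa/m
Geostrophic balance (pressure-gradient force = Coriolis force):
V_g = (1/(fρ)) |∂P/∂n| = 1.67×10⁻³ / (1.26×10⁻⁴ × 0.963) = 13.7 m/s
Converting: 13.7 m/s × 1.944 = 27 knots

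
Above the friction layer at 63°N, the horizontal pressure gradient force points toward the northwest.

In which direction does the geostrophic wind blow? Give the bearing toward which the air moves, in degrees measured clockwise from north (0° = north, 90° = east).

045°

The pressure-gradient force points toward the northwest (bearing 315°).
Geostrophic balance: in the Northern Hemisphere the Coriolis force deflects motion to the right, so the geostrophic wind blows 90° to the right of the pressure-gradient force (low pressure on the left).
Rotating 315° by 90° clockwise gives 045° — the wind blows toward the northeast.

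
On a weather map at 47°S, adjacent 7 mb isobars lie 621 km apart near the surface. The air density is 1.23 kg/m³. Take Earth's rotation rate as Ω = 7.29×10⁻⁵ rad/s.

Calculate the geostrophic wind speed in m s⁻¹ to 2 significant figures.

8.6 m s⁻¹

Coriolis parameter at 47°S:
f = 2Ω sin φ = 2 × 7.29×10⁻⁵ × sin 47° = 1.07×10⁻⁴ s⁻¹
Pressure gradient: |∂P/∂n| = 700 Pa / 621000 m = 1.13×10⁻³ Pa/m
Geostrophic balance (pressure-gradient force = Coriolis force):
V_g = (1/(fρ)) |∂P/∂n| = 1.13×10⁻³ / (1.07×10⁻⁴ × 1.23) = 8.59 m/s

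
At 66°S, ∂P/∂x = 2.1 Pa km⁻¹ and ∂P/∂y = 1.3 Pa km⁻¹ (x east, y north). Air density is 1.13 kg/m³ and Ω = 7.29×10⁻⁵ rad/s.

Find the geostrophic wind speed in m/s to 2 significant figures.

Coriolis parameter at 66°S:
f = 2Ω sin φ = 2 × 7.29×10⁻⁵ × sin 66° = 1.33×10⁻⁴ s⁻¹
In the Southern Hemisphere f is negative: f = −1.33×10⁻⁴ s⁻¹.
Component geostrophic relations (x east, y north):
u_g = −(1/(fρ)) ∂P/∂y,  v_g = (1/(fρ)) ∂P/∂x
u_g = −(1.3×10⁻³)/(−1.33×10⁻⁴ × 1.13) = 8.64 m/s;  v_g = (2.1×10⁻³)/(−1.33×10⁻⁴ × 1.13) = −14.0 m/s
|V_g| = √(u_g² + v_g²) = 16.4 m/s

16 m/s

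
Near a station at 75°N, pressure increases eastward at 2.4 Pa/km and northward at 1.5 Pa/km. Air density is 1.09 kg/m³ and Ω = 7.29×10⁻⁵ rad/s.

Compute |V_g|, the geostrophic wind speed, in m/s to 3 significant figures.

Coriolis parameter at 75°N:
f = 2Ω sin φ = 2 × 7.29×10⁻⁵ × sin 75° = 1.41×10⁻⁴ s⁻¹
Component geostrophic relations (x east, y north):
u_g = −(1/(fρ)) ∂P/∂y,  v_g = (1/(fρ)) ∂P/∂x
u_g = −(1.5×10⁻³)/(1.41×10⁻⁴ × 1.09) = −9.77 m/s;  v_g = (2.4×10⁻³)/(1.41×10⁻⁴ × 1.09) = 15.6 m/s
|V_g| = √(u_g² + v_g²) = 18.4 m/s

18.4 m/s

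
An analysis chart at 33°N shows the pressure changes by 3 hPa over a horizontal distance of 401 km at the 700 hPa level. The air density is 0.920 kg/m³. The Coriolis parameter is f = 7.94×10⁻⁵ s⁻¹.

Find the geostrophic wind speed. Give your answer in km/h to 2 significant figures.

Pressure gradient: |∂P/∂n| = 300 Pa / 401000 m = 7.48×10⁻⁴ Pa/m
Geostrophic balance (pressure-gradient force = Coriolis force):
V_g = (1/(fρ)) |∂P/∂n| = 7.48×10⁻⁴ / (7.94×10⁻⁵ × 0.920) = 10.2 m/s
Converting: 10.2 m/s × 3.6 = 37 km/h

37 km/h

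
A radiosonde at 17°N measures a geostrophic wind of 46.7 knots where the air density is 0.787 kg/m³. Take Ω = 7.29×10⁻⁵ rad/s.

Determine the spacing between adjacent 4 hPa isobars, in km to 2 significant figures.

500 km

Coriolis parameter at 17°N:
f = 2Ω sin φ = 2 × 7.29×10⁻⁵ × sin 17° = 4.26×10⁻⁵ s⁻¹
Wind speed in SI: 46.7 knots = 24.0 m/s
Geostrophic balance rearranged: |∂P/∂n| = f ρ V_g
|∂P/∂n| = 4.26×10⁻⁵ × 0.787 × 24.0 = 8.06×10⁻⁴ Pa/m
Isobar spacing: Δn = ΔP/|∂P/∂n| = 400 Pa / 8.06×10⁻⁴ Pa/m = 496292 m ≈ 500 km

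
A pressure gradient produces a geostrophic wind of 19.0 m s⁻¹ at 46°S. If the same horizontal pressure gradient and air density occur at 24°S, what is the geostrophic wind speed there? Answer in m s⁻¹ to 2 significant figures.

With the same pressure gradient and density, V_g ∝ 1/f ∝ 1/sin φ.
V₂ = V₁ · sin φ₁ / sin φ₂ = 19.0 × sin 46° / sin 24°
V₂ = 19.0 × 0.7193/0.4067 = 34 m s⁻¹

34 m s⁻¹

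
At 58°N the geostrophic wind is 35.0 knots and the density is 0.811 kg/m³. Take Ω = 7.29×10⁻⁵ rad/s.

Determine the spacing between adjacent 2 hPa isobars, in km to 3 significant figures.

111 km

Coriolis parameter at 58°N:
f = 2Ω sin φ = 2 × 7.29×10⁻⁵ × sin 58° = 1.24×10⁻⁴ s⁻¹
Wind speed in SI: 35.0 knots = 18.0 m/s
Geostrophic balance rearranged: |∂P/∂n| = f ρ V_g
|∂P/∂n| = 1.24×10⁻⁴ × 0.811 × 18.0 = 1.81×10⁻³ Pa/m
Isobar spacing: Δn = ΔP/|∂P/∂n| = 200 Pa / 1.81×10⁻³ Pa/m = 110771 m ≈ 111 km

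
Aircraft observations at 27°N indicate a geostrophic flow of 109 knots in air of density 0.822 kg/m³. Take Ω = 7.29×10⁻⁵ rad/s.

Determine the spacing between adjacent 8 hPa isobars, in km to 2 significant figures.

Coriolis parameter at 27°N:
f = 2Ω sin φ = 2 × 7.29×10⁻⁵ × sin 27° = 6.62×10⁻⁵ s⁻¹
Wind speed in SI: 109 knots = 56.1 m/s
Geostrophic balance rearranged: |∂P/∂n| = f ρ V_g
|∂P/∂n| = 6.62×10⁻⁵ × 0.822 × 56.1 = 3.05×10⁻³ Pa/m
Isobar spacing: Δn = ΔP/|∂P/∂n| = 800 Pa / 3.05×10⁻³ Pa/m = 262210 m ≈ 260 km

260 km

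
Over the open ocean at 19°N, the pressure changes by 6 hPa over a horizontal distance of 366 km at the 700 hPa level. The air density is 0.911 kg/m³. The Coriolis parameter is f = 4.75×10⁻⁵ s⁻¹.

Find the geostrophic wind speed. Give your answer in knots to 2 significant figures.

74 knots

Pressure gradient: |∂P/∂n| = 600 Pa / 366000 m = 1.64×10⁻³ Pa/m
Geostrophic balance (pressure-gradient force = Coriolis force):
V_g = (1/(fρ)) |∂P/∂n| = 1.64×10⁻³ / (4.75×10⁻⁵ × 0.911) = 37.9 m/s
Converting: 37.9 m/s × 1.944 = 74 knots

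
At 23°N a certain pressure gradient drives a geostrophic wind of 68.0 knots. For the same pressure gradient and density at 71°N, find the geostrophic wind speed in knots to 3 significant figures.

With the same pressure gradient and density, V_g ∝ 1/f ∝ 1/sin φ.
V₂ = V₁ · sin φ₁ / sin φ₂ = 68.0 × sin 23° / sin 71°
V₂ = 68.0 × 0.3907/0.9455 = 28.1 knots

28.1 knots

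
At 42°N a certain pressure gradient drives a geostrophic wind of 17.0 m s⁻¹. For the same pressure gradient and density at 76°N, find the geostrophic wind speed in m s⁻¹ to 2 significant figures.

With the same pressure gradient and density, V_g ∝ 1/f ∝ 1/sin φ.
V₂ = V₁ · sin φ₁ / sin φ₂ = 17.0 × sin 42° / sin 76°
V₂ = 17.0 × 0.6691/0.9703 = 12 m s⁻¹

12 m s⁻¹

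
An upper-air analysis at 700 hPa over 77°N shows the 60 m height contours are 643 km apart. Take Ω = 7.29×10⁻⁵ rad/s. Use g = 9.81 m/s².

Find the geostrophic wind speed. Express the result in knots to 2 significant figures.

Coriolis parameter at 77°N:
f = 2Ω sin φ = 2 × 7.29×10⁻⁵ × sin 77° = 1.42×10⁻⁴ s⁻¹
Height gradient: |∂Z/∂n| = 60 m / 643000 m = 9.33×10⁻⁵
On a pressure surface, geostrophic balance gives V_g = (g/f)|∂Z/∂n|:
V_g = 9.81 × 9.33×10⁻⁵ / 1.42×10⁻⁴ = 6.44 m/s
Converting: 6.44 m/s × 1.944 = 13 knots

13 knots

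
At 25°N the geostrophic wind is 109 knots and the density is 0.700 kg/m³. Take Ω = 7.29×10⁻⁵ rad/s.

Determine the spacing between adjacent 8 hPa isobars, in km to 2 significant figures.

Coriolis parameter at 25°N:
f = 2Ω sin φ = 2 × 7.29×10⁻⁵ × sin 25° = 6.16×10⁻⁵ s⁻¹
Wind speed in SI: 109 knots = 56.1 m/s
Geostrophic balance rearranged: |∂P/∂n| = f ρ V_g
|∂P/∂n| = 6.16×10⁻⁵ × 0.700 × 56.1 = 2.42×10⁻³ Pa/m
Isobar spacing: Δn = ΔP/|∂P/∂n| = 800 Pa / 2.42×10⁻³ Pa/m = 330767 m ≈ 330 km

330 km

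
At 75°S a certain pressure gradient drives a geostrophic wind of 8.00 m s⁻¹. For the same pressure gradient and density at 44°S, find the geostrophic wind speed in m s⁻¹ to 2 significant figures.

11 m s⁻¹

With the same pressure gradient and density, V_g ∝ 1/f ∝ 1/sin φ.
V₂ = V₁ · sin φ₁ / sin φ₂ = 8.00 × sin 75° / sin 44°
V₂ = 8.00 × 0.9659/0.6947 = 11 m s⁻¹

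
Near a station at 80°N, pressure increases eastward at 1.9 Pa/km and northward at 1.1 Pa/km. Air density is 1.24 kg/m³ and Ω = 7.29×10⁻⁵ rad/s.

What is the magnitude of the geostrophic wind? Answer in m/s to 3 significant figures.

12.3 m/s

Coriolis parameter at 80°N:
f = 2Ω sin φ = 2 × 7.29×10⁻⁵ × sin 80° = 1.44×10⁻⁴ s⁻¹
Component geostrophic relations (x east, y north):
u_g = −(1/(fρ)) ∂P/∂y,  v_g = (1/(fρ)) ∂P/∂x
u_g = −(1.1×10⁻³)/(1.44×10⁻⁴ × 1.24) = −6.18 m/s;  v_g = (1.9×10⁻³)/(1.44×10⁻⁴ × 1.24) = 10.7 m/s
|V_g| = √(u_g² + v_g²) = 12.3 m/s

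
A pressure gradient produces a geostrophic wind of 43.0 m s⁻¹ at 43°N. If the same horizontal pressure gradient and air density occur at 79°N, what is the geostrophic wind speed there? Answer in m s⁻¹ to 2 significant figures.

With the same pressure gradient and density, V_g ∝ 1/f ∝ 1/sin φ.
V₂ = V₁ · sin φ₁ / sin φ₂ = 43.0 × sin 43° / sin 79°
V₂ = 43.0 × 0.6820/0.9816 = 30 m s⁻¹

30 m s⁻¹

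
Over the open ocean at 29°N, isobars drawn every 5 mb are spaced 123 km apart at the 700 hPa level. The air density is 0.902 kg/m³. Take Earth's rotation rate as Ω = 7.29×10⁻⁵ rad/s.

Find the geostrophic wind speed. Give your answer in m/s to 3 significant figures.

63.8 m/s

Coriolis parameter at 29°N:
f = 2Ω sin φ = 2 × 7.29×10⁻⁵ × sin 29° = 7.07×10⁻⁵ s⁻¹
Pressure gradient: |∂P/∂n| = 500 Pa / 123000 m = 4.07×10⁻³ Pa/m
Geostrophic balance (pressure-gradient force = Coriolis force):
V_g = (1/(fρ)) |∂P/∂n| = 4.07×10⁻³ / (7.07×10⁻⁵ × 0.902) = 63.8 m/s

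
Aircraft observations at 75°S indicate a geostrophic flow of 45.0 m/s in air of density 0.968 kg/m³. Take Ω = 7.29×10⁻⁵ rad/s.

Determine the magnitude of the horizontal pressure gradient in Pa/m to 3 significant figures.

6.13×10⁻³ Pa/m

Coriolis parameter at 75°S:
f = 2Ω sin φ = 2 × 7.29×10⁻⁵ × sin 75° = 1.41×10⁻⁴ s⁻¹
Geostrophic balance rearranged: |∂P/∂n| = f ρ V_g
|∂P/∂n| = 1.41×10⁻⁴ × 0.968 × 45.0 = 6.13×10⁻³ Pa/m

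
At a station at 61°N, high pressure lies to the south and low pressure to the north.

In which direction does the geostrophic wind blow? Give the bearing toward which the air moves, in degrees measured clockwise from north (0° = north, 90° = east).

090°

The pressure-gradient force points toward the north (bearing 000°).
Geostrophic balance: in the Northern Hemisphere the Coriolis force deflects motion to the right, so the geostrophic wind blows 90° to the right of the pressure-gradient force (low pressure on the left).
Rotating 000° by 90° clockwise gives 090° — the wind blows toward the east.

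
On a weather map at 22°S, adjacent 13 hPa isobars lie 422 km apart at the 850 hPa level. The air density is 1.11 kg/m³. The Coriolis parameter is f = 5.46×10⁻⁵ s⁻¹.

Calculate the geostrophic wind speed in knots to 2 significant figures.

99 knots

Pressure gradient: |∂P/∂n| = 1300 Pa / 422000 m = 3.08×10⁻³ Pa/m
Geostrophic balance (pressure-gradient force = Coriolis force):
V_g = (1/(fρ)) |∂P/∂n| = 3.08×10⁻³ / (5.46×10⁻⁵ × 1.11) = 50.8 m/s
Converting: 50.8 m/s × 1.944 = 99 knots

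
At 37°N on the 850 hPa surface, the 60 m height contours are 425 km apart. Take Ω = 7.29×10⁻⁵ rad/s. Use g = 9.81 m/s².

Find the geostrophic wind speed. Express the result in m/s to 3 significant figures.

15.8 m/s

Coriolis parameter at 37°N:
f = 2Ω sin φ = 2 × 7.29×10⁻⁵ × sin 37° = 8.77×10⁻⁵ s⁻¹
Height gradient: |∂Z/∂n| = 60 m / 425000 m = 1.41×10⁻⁴
On a pressure surface, geostrophic balance gives V_g = (g/f)|∂Z/∂n|:
V_g = 9.81 × 1.41×10⁻⁴ / 8.77×10⁻⁵ = 15.8 m/s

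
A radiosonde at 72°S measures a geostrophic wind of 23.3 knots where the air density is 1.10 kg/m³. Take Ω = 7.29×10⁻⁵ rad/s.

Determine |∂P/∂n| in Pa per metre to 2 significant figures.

Coriolis parameter at 72°S:
f = 2Ω sin φ = 2 × 7.29×10⁻⁵ × sin 72° = 1.39×10⁻⁴ s⁻¹
Wind speed in SI: 23.3 knots = 12.0 m/s
Geostrophic balance rearranged: |∂P/∂n| = f ρ V_g
|∂P/∂n| = 1.39×10⁻⁴ × 1.10 × 12.0 = 1.83×10⁻³ Pa/m

1.8×10⁻³ Pa/m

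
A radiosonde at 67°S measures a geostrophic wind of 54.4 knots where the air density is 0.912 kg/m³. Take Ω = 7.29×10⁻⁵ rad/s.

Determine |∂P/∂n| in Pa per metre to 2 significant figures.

Coriolis parameter at 67°S:
f = 2Ω sin φ = 2 × 7.29×10⁻⁵ × sin 67° = 1.34×10⁻⁴ s⁻¹
Wind speed in SI: 54.4 knots = 28.0 m/s
Geostrophic balance rearranged: |∂P/∂n| = f ρ V_g
|∂P/∂n| = 1.34×10⁻⁴ × 0.912 × 28.0 = 3.43×10⁻³ Pa/m

3.4×10⁻³ Pa/m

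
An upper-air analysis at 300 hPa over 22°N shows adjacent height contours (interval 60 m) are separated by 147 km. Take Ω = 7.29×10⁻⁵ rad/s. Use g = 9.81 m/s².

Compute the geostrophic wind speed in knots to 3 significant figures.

143 knots

Coriolis parameter at 22°N:
f = 2Ω sin φ = 2 × 7.29×10⁻⁵ × sin 22° = 5.46×10⁻⁵ s⁻¹
Height gradient: |∂Z/∂n| = 60 m / 147000 m = 4.08×10⁻⁴
On a pressure surface, geostrophic balance gives V_g = (g/f)|∂Z/∂n|:
V_g = 9.81 × 4.08×10⁻⁴ / 5.46×10⁻⁵ = 73.3 m/s
Converting: 73.3 m/s × 1.944 = 143 knots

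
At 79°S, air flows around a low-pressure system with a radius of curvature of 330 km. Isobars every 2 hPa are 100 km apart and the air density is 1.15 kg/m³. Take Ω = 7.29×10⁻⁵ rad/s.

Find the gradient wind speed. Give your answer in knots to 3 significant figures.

19.5 knots

Coriolis parameter at 79°S:
f = 2Ω sin φ = 2 × 7.29×10⁻⁵ × sin 79° = 1.43×10⁻⁴ s⁻¹
Pressure gradient: |∂P/∂n| = 200 Pa / 100000 m = 2.00×10⁻³ Pa/m
Geostrophic speed: V_g = |∂P/∂n|/(fρ) = 2.00×10⁻³/(1.43×10⁻⁴ × 1.15) = 12.2 m/s
Around a low, centrifugal force acts outward with Coriolis, so pressure-gradient force balances both:
(1/ρ)|∂P/∂n| = fV + V²/R  →  V² + fR·V − fR·V_g = 0
With fR = 1.43×10⁻⁴ × 330×10³ m = 47.2 m/s:
V = [−fR + √((fR)² + 4 fR V_g)]/2 = [−47.2 + √(47.2² + 4×47.2×12.2)]/2 = 10 m/s
Subgeostrophic (V < V_g = 12.2 m/s), as expected around a low.
Converting: 10 m/s × 1.944 = 19.5 knots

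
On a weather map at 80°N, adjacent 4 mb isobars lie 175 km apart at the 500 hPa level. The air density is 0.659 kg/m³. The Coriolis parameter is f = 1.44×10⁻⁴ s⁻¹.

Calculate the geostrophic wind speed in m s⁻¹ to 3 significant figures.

24.1 m s⁻¹

Pressure gradient: |∂P/∂n| = 400 Pa / 175000 m = 2.29×10⁻³ Pa/m
Geostrophic balance (pressure-gradient force = Coriolis force):
V_g = (1/(fρ)) |∂P/∂n| = 2.29×10⁻³ / (1.44×10⁻⁴ × 0.659) = 24.1 m/s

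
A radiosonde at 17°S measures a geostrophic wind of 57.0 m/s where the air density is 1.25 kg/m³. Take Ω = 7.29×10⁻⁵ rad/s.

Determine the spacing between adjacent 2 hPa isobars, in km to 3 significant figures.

Coriolis parameter at 17°S:
f = 2Ω sin φ = 2 × 7.29×10⁻⁵ × sin 17° = 4.26×10⁻⁵ s⁻¹
Geostrophic balance rearranged: |∂P/∂n| = f ρ V_g
|∂P/∂n| = 4.26×10⁻⁵ × 1.25 × 57.0 = 3.04×10⁻³ Pa/m
Isobar spacing: Δn = ΔP/|∂P/∂n| = 200 Pa / 3.04×10⁻³ Pa/m = 65849 m ≈ 65.8 km

65.8 km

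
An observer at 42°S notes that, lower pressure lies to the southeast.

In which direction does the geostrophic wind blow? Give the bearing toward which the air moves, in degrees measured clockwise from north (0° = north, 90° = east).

The pressure-gradient force points toward the southeast (bearing 135°).
Geostrophic balance: in the Southern Hemisphere the Coriolis force deflects motion to the left, so the geostrophic wind blows 90° to the left of the pressure-gradient force (low pressure on the right).
Rotating 135° by 90° counterclockwise gives 045° — the wind blows toward the northeast.

045°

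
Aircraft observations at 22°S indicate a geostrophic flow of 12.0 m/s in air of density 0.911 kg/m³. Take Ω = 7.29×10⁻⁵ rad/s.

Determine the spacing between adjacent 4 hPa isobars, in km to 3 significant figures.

670 km

Coriolis parameter at 22°S:
f = 2Ω sin φ = 2 × 7.29×10⁻⁵ × sin 22° = 5.46×10⁻⁵ s⁻¹
Geostrophic balance rearranged: |∂P/∂n| = f ρ V_g
|∂P/∂n| = 5.46×10⁻⁵ × 0.911 × 12.0 = 5.97×10⁻⁴ Pa/m
Isobar spacing: Δn = ΔP/|∂P/∂n| = 400 Pa / 5.97×10⁻⁴ Pa/m = 669927 m ≈ 670 km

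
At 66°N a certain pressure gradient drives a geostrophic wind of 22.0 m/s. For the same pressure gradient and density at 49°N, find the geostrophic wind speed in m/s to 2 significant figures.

27 m/s

With the same pressure gradient and density, V_g ∝ 1/f ∝ 1/sin φ.
V₂ = V₁ · sin φ₁ / sin φ₂ = 22.0 × sin 66° / sin 49°
V₂ = 22.0 × 0.9135/0.7547 = 27 m/s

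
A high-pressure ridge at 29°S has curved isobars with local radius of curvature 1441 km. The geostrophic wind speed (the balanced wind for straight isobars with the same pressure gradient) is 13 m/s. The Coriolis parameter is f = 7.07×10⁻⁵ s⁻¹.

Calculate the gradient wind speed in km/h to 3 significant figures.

55.1 km/h

Around a high, pressure-gradient force acts outward with centrifugal, so Coriolis balances both:
fV = (1/ρ)|∂P/∂n| + V²/R  →  V² − fR·V + fR·V_g = 0
With fR = 7.07×10⁻⁵ × 1441×10³ m = 102 m/s:
V = [fR − √((fR)² − 4 fR V_g)]/2 = [102 − √(102² − 4×102×13)]/2 = 15.3 m/s
Supergeostrophic (V > V_g = 13 m/s), as expected around a high.
Converting: 15.3 m/s × 3.6 = 55.1 km/h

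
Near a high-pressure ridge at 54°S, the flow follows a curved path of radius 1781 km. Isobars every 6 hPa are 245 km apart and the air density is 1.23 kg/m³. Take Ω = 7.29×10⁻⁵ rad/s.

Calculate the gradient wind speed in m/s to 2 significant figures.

Coriolis parameter at 54°S:
f = 2Ω sin φ = 2 × 7.29×10⁻⁵ × sin 54° = 1.18×10⁻⁴ s⁻¹
Pressure gradient: |∂P/∂n| = 600 Pa / 245000 m = 2.45×10⁻³ Pa/m
Geostrophic speed: V_g = |∂P/∂n|/(fρ) = 2.45×10⁻³/(1.18×10⁻⁴ × 1.23) = 16.9 m/s
Around a high, pressure-gradient force acts outward with centrifugal, so Coriolis balances both:
fV = (1/ρ)|∂P/∂n| + V²/R  →  V² − fR·V + fR·V_g = 0
With fR = 1.18×10⁻⁴ × 1781×10³ m = 210 m/s:
V = [fR − √((fR)² − 4 fR V_g)]/2 = [210 − √(210² − 4×210×16.9)]/2 = 18.5 m/s
Supergeostrophic (V > V_g = 16.9 m/s), as expected around a high.

19 m/s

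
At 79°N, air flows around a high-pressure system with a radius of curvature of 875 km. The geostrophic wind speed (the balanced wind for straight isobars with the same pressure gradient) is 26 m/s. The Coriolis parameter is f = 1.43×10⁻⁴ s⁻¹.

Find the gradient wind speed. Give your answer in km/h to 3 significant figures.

Around a high, pressure-gradient force acts outward with centrifugal, so Coriolis balances both:
fV = (1/ρ)|∂P/∂n| + V²/R  →  V² − fR·V + fR·V_g = 0
With fR = 1.43×10⁻⁴ × 875×10³ m = 125 m/s:
V = [fR − √((fR)² − 4 fR V_g)]/2 = [125 − √(125² − 4×125×26)]/2 = 36.9 m/s
Supergeostrophic (V > V_g = 26 m/s), as expected around a high.
Converting: 36.9 m/s × 3.6 = 133 km/h

133 km/h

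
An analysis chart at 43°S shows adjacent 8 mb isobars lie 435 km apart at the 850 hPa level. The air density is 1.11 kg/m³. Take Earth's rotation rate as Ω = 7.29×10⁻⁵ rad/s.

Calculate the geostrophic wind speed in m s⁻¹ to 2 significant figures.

Coriolis parameter at 43°S:
f = 2Ω sin φ = 2 × 7.29×10⁻⁵ × sin 43° = 9.94×10⁻⁵ s⁻¹
Pressure gradient: |∂P/∂n| = 800 Pa / 435000 m = 1.84×10⁻³ Pa/m
Geostrophic balance (pressure-gradient force = Coriolis force):
V_g = (1/(fρ)) |∂P/∂n| = 1.84×10⁻³ / (9.94×10⁻⁵ × 1.11) = 16.7 m/s

17 m s⁻¹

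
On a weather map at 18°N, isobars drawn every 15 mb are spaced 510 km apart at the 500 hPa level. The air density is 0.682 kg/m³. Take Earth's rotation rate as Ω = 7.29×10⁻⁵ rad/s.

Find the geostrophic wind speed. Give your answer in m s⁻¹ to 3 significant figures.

95.7 m s⁻¹

Coriolis parameter at 18°N:
f = 2Ω sin φ = 2 × 7.29×10⁻⁵ × sin 18° = 4.51×10⁻⁵ s⁻¹
Pressure gradient: |∂P/∂n| = 1500 Pa / 510000 m = 2.94×10⁻³ Pa/m
Geostrophic balance (pressure-gradient force = Coriolis force):
V_g = (1/(fρ)) |∂P/∂n| = 2.94×10⁻³ / (4.51×10⁻⁵ × 0.682) = 95.7 m/s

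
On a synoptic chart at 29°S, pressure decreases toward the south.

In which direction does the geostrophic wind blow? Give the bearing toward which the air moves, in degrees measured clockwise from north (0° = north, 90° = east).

090°

The pressure-gradient force points toward the south (bearing 180°).
Geostrophic balance: in the Southern Hemisphere the Coriolis force deflects motion to the left, so the geostrophic wind blows 90° to the left of the pressure-gradient force (low pressure on the right).
Rotating 180° by 90° counterclockwise gives 090° — the wind blows toward the east.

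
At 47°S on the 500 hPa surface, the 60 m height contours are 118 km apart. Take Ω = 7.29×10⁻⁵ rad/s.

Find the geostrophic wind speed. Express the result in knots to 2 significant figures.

Coriolis parameter at 47°S:
f = 2Ω sin φ = 2 × 7.29×10⁻⁵ × sin 47° = 1.07×10⁻⁴ s⁻¹
Height gradient: |∂Z/∂n| = 60 m / 118000 m = 5.08×10⁻⁴
On a pressure surface, geostrophic balance gives V_g = (g/f)|∂Z/∂n|:
V_g = 9.81 × 5.08×10⁻⁴ / 1.07×10⁻⁴ = 46.8 m/s
Converting: 46.8 m/s × 1.944 = 91 knots

91 knots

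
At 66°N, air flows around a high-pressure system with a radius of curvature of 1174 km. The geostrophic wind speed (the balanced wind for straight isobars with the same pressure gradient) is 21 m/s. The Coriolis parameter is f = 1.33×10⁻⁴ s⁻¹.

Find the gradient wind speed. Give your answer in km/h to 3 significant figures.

Around a high, pressure-gradient force acts outward with centrifugal, so Coriolis balances both:
fV = (1/ρ)|∂P/∂n| + V²/R  →  V² − fR·V + fR·V_g = 0
With fR = 1.33×10⁻⁴ × 1174×10³ m = 156 m/s:
V = [fR − √((fR)² − 4 fR V_g)]/2 = [156 − √(156² − 4×156×21)]/2 = 25 m/s
Supergeostrophic (V > V_g = 21 m/s), as expected around a high.
Converting: 25 m/s × 3.6 = 90.0 km/h

90.0 km/h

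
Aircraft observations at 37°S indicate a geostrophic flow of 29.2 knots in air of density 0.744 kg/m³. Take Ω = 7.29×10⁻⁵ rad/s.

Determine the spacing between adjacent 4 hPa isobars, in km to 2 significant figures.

Coriolis parameter at 37°S:
f = 2Ω sin φ = 2 × 7.29×10⁻⁵ × sin 37° = 8.77×10⁻⁵ s⁻¹
Wind speed in SI: 29.2 knots = 15.0 m/s
Geostrophic balance rearranged: |∂P/∂n| = f ρ V_g
|∂P/∂n| = 8.77×10⁻⁵ × 0.744 × 15.0 = 9.81×10⁻⁴ Pa/m
Isobar spacing: Δn = ΔP/|∂P/∂n| = 400 Pa / 9.81×10⁻⁴ Pa/m = 407892 m ≈ 410 km

410 km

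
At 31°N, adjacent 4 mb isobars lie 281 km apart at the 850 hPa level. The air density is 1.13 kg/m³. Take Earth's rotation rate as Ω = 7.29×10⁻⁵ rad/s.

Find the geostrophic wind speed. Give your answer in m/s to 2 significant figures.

17 m/s

Coriolis parameter at 31°N:
f = 2Ω sin φ = 2 × 7.29×10⁻⁵ × sin 31° = 7.51×10⁻⁵ s⁻¹
Pressure gradient: |∂P/∂n| = 400 Pa / 281000 m = 1.42×10⁻³ Pa/m
Geostrophic balance (pressure-gradient force = Coriolis force):
V_g = (1/(fρ)) |∂P/∂n| = 1.42×10⁻³ / (7.51×10⁻⁵ × 1.13) = 16.8 m/s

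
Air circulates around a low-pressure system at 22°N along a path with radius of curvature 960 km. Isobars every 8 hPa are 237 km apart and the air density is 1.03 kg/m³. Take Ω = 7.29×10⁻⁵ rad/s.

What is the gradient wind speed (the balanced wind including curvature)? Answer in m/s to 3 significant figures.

35.7 m/s

Coriolis parameter at 22°N:
f = 2Ω sin φ = 2 × 7.29×10⁻⁵ × sin 22° = 5.46×10⁻⁵ s⁻¹
Pressure gradient: |∂P/∂n| = 800 Pa / 237000 m = 3.38×10⁻³ Pa/m
Geostrophic speed: V_g = |∂P/∂n|/(fρ) = 3.38×10⁻³/(5.46×10⁻⁵ × 1.03) = 60.0 m/s
Around a low, centrifugal force acts outward with Coriolis, so pressure-gradient force balances both:
(1/ρ)|∂P/∂n| = fV + V²/R  →  V² + fR·V − fR·V_g = 0
With fR = 5.46×10⁻⁵ × 960×10³ m = 52.4 m/s:
V = [−fR + √((fR)² + 4 fR V_g)]/2 = [−52.4 + √(52.4² + 4×52.4×60)]/2 = 35.7 m/s
Subgeostrophic (V < V_g = 60 m/s), as expected around a low.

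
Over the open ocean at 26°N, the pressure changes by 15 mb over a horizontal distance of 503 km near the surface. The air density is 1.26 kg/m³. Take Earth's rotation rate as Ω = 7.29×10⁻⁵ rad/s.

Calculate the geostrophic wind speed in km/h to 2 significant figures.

130 km/h

Coriolis parameter at 26°N:
f = 2Ω sin φ = 2 × 7.29×10⁻⁵ × sin 26° = 6.39×10⁻⁵ s⁻¹
Pressure gradient: |∂P/∂n| = 1500 Pa / 503000 m = 2.98×10⁻³ Pa/m
Geostrophic balance (pressure-gradient force = Coriolis force):
V_g = (1/(fρ)) |∂P/∂n| = 2.98×10⁻³ / (6.39×10⁻⁵ × 1.26) = 37.0 m/s
Converting: 37.0 m/s × 3.6 = 130 km/h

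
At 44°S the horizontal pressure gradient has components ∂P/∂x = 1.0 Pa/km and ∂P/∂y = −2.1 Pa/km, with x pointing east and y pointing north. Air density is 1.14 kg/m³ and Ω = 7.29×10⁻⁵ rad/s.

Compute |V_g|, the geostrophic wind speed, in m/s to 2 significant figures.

Coriolis parameter at 44°S:
f = 2Ω sin φ = 2 × 7.29×10⁻⁵ × sin 44° = 1.01×10⁻⁴ s⁻¹
In the Southern Hemisphere f is negative: f = −1.01×10⁻⁴ s⁻¹.
Component geostrophic relations (x east, y north):
u_g = −(1/(fρ)) ∂P/∂y,  v_g = (1/(fρ)) ∂P/∂x
u_g = −(−2.1×10⁻³)/(−1.01×10⁻⁴ × 1.14) = −18.2 m/s;  v_g = (1.0×10⁻³)/(−1.01×10⁻⁴ × 1.14) = −8.66 m/s
|V_g| = √(u_g² + v_g²) = 20.1 m/s

20 m/s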